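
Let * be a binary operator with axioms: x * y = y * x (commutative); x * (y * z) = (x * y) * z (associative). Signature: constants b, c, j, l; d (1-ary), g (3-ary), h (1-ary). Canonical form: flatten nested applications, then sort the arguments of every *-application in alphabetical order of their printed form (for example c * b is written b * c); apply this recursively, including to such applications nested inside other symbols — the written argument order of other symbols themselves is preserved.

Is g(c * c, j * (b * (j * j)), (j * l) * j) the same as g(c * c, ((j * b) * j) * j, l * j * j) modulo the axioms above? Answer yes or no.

Left:  g(c * c, j * (b * (j * j)), (j * l) * j)
  Work inside:  j * (b * (j * j))
  Un-nest:  j * b * j * j
  Order the arguments:  b * j * j * j
  Reassemble:  g(c * c, b * j * j * j, j * j * l)
Right:  g(c * c, ((j * b) * j) * j, l * j * j)
  Work inside:  ((j * b) * j) * j
  Un-nest:  j * b * j * j
  Sort:  b * j * j * j
  Reassemble:  g(c * c, b * j * j * j, j * j * l)

Answer: yes — both canonical forms are g(c * c, b * j * j * j, j * j * l)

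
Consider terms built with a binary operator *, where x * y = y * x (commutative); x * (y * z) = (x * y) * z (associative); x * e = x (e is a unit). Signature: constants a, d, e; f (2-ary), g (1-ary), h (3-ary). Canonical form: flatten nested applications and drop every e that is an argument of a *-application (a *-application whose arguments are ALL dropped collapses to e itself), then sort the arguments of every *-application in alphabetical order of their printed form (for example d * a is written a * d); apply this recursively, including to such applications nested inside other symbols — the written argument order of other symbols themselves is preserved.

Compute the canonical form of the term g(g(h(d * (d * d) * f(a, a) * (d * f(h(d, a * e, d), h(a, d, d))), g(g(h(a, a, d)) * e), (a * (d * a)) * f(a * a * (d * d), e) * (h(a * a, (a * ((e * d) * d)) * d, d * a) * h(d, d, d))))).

Answer: g(g(h(d * d * d * d * f(a, a) * f(h(d, a, d), h(a, d, d)), g(g(h(a, a, d))), a * a * d * f(a * a * d * d, e) * h(a * a, a * d * d * d, a * d) * h(d, d, d))))

Derivation:
Descend into:  (a * (d * a)) * f(a * a * (d * d), e) * (h(a * a, (a * ((e * d) * d)) * d, d * a) * h(d, d, d))
Merge nested applications:  a * d * a * f(a * a * (d * d), e) * h(a * a, (a * ((e * d) * d)) * d, d * a) * h(d, d, d)
Simplify inside:  f(a * a * (d * d), e)  →  f(a * a * d * d, e)
Inside:  h(a * a, (a * ((e * d) * d)) * d, d * a)  →  h(a * a, a * d * d * d, a * d)
Sort:  a * a * d * f(a * a * d * d, e) * h(a * a, a * d * d * d, a * d) * h(d, d, d)
Reassemble:  g(g(h(d * d * d * d * f(a, a) * f(h(d, a, d), h(a, d, d)), g(g(h(a, a, d))), a * a * d * f(a * a * d * d, e) * h(a * a, a * d * d * d, a * d) * h(d, d, d))))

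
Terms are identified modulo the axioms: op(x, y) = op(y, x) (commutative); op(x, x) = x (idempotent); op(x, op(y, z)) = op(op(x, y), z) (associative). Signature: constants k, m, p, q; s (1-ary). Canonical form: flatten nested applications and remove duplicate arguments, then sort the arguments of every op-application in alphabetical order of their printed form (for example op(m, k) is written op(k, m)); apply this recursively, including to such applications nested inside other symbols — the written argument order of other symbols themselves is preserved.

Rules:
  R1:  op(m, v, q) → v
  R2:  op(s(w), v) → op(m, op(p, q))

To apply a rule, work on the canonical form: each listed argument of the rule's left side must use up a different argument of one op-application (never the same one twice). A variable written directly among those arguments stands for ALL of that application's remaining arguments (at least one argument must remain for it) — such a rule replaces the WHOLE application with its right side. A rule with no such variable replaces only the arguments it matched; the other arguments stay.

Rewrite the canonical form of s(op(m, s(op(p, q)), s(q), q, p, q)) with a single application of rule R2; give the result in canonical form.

Canonical form:  s(op(m, p, q, s(op(p, q)), s(q)))
Apply R2:  consuming s(op(p, q));  v := op(m, p, q, s(q)), w := op(p, q)
The variable takes the whole remainder — replace the entire application.
New term:  s(op(m, p, q))

Answer: s(op(m, p, q))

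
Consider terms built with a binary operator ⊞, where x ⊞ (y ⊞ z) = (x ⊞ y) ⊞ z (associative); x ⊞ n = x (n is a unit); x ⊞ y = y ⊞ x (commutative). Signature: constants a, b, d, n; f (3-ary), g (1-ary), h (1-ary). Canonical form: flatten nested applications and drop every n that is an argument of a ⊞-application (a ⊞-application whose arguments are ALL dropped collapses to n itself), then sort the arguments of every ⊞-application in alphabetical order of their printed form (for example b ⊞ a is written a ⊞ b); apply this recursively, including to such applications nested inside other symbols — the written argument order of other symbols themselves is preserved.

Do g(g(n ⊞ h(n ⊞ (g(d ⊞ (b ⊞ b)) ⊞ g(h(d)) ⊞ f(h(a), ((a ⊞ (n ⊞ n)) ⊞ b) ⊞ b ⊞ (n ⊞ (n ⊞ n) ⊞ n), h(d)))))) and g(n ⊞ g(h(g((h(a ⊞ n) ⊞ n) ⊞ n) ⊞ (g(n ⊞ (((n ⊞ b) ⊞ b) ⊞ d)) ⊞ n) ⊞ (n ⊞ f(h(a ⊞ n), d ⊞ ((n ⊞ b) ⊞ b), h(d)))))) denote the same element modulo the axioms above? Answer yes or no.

Left:  g(g(n ⊞ h(n ⊞ (g(d ⊞ (b ⊞ b)) ⊞ g(h(d)) ⊞ f(h(a), ((a ⊞ (n ⊞ n)) ⊞ b) ⊞ b ⊞ (n ⊞ (n ⊞ n) ⊞ n), h(d))))))
  Work inside:  n ⊞ h(n ⊞ (g(d ⊞ (b ⊞ b)) ⊞ g(h(d)) ⊞ f(h(a), ((a ⊞ (n ⊞ n)) ⊞ b) ⊞ b ⊞ (n ⊞ (n ⊞ n) ⊞ n), h(d))))
  Canonicalize subterm:  h(n ⊞ (g(d ⊞ (b ⊞ b)) ⊞ g(h(d)) ⊞ f(h(a), ((a ⊞ (n ⊞ n)) ⊞ b) ⊞ b ⊞ (n ⊞ (n ⊞ n) ⊞ n), h(d))))  →  h(f(h(a), a ⊞ b ⊞ b, h(d)) ⊞ g(b ⊞ b ⊞ d) ⊞ g(h(d)))
  Units out:  drop n
  Sort:  h(f(h(a), a ⊞ b ⊞ b, h(d)) ⊞ g(b ⊞ b ⊞ d) ⊞ g(h(d)))
  Reassemble:  g(g(h(f(h(a), a ⊞ b ⊞ b, h(d)) ⊞ g(b ⊞ b ⊞ d) ⊞ g(h(d)))))
Right:  g(n ⊞ g(h(g((h(a ⊞ n) ⊞ n) ⊞ n) ⊞ (g(n ⊞ (((n ⊞ b) ⊞ b) ⊞ d)) ⊞ n) ⊞ (n ⊞ f(h(a ⊞ n), d ⊞ ((n ⊞ b) ⊞ b), h(d))))))
  Descend into:  n ⊞ g(h(g((h(a ⊞ n) ⊞ n) ⊞ n) ⊞ (g(n ⊞ (((n ⊞ b) ⊞ b) ⊞ d)) ⊞ n) ⊞ (n ⊞ f(h(a ⊞ n), d ⊞ ((n ⊞ b) ⊞ b), h(d)))))
  Canonicalize subterm:  g(h(g((h(a ⊞ n) ⊞ n) ⊞ n) ⊞ (g(n ⊞ (((n ⊞ b) ⊞ b) ⊞ d)) ⊞ n) ⊞ (n ⊞ f(h(a ⊞ n), d ⊞ ((n ⊞ b) ⊞ b), h(d)))))  →  g(h(f(h(a), b ⊞ b ⊞ d, h(d)) ⊞ g(b ⊞ b ⊞ d) ⊞ g(h(a))))
  Unit:  drop n
  Order the arguments:  g(h(f(h(a), b ⊞ b ⊞ d, h(d)) ⊞ g(b ⊞ b ⊞ d) ⊞ g(h(a))))
  Rebuild:  g(g(h(f(h(a), b ⊞ b ⊞ d, h(d)) ⊞ g(b ⊞ b ⊞ d) ⊞ g(h(a)))))

Answer: no — g(g(h(f(h(a), a ⊞ b ⊞ b, h(d)) ⊞ g(b ⊞ b ⊞ d) ⊞ g(h(d))))) vs g(g(h(f(h(a), b ⊞ b ⊞ d, h(d)) ⊞ g(b ⊞ b ⊞ d) ⊞ g(h(a)))))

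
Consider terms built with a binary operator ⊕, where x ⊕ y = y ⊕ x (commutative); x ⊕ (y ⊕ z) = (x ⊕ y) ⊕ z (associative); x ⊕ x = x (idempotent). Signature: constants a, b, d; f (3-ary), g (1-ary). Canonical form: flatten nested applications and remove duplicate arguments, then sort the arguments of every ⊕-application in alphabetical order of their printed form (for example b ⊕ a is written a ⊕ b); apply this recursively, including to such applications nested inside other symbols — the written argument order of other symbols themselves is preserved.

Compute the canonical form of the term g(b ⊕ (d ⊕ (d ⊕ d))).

Answer: g(b ⊕ d)

Derivation:
Work inside:  b ⊕ (d ⊕ (d ⊕ d))
Merge nested applications:  b ⊕ d ⊕ d ⊕ d
Deduplicate:  drop duplicate d, d
Order the arguments:  b ⊕ d
Rebuild:  g(b ⊕ d)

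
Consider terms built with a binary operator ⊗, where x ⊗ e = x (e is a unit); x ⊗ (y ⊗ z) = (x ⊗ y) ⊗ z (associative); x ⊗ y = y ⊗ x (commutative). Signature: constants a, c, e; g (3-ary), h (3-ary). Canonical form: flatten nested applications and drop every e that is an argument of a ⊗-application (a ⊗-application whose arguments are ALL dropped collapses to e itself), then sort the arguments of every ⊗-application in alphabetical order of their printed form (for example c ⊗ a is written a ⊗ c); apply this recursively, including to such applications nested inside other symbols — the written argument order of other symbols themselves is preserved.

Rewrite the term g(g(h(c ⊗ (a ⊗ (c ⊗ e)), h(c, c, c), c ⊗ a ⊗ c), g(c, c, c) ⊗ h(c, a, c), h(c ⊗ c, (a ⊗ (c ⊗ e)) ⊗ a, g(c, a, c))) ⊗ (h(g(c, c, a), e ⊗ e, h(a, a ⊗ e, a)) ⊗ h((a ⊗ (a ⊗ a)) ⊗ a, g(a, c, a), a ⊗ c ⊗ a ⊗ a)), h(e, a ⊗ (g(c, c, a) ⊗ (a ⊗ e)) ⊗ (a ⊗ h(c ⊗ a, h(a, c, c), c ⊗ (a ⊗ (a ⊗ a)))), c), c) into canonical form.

Descend into:  g(h(c ⊗ (a ⊗ (c ⊗ e)), h(c, c, c), c ⊗ a ⊗ c), g(c, c, c) ⊗ h(c, a, c), h(c ⊗ c, (a ⊗ (c ⊗ e)) ⊗ a, g(c, a, c))) ⊗ (h(g(c, c, a), e ⊗ e, h(a, a ⊗ e, a)) ⊗ h((a ⊗ (a ⊗ a)) ⊗ a, g(a, c, a), a ⊗ c ⊗ a ⊗ a))
Un-nest:  g(h(c ⊗ (a ⊗ (c ⊗ e)), h(c, c, c), c ⊗ a ⊗ c), g(c, c, c) ⊗ h(c, a, c), h(c ⊗ c, (a ⊗ (c ⊗ e)) ⊗ a, g(c, a, c))) ⊗ h(g(c, c, a), e ⊗ e, h(a, a ⊗ e, a)) ⊗ h((a ⊗ (a ⊗ a)) ⊗ a, g(a, c, a), a ⊗ c ⊗ a ⊗ a)
Inside:  g(h(c ⊗ (a ⊗ (c ⊗ e)), h(c, c, c), c ⊗ a ⊗ c), g(c, c, c) ⊗ h(c, a, c), h(c ⊗ c, (a ⊗ (c ⊗ e)) ⊗ a, g(c, a, c)))  →  g(h(a ⊗ c ⊗ c, h(c, c, c), a ⊗ c ⊗ c), g(c, c, c) ⊗ h(c, a, c), h(c ⊗ c, a ⊗ a ⊗ c, g(c, a, c)))
Canonicalize subterm:  h(g(c, c, a), e ⊗ e, h(a, a ⊗ e, a))  →  h(g(c, c, a), e, h(a, a, a))
Simplify inside:  h((a ⊗ (a ⊗ a)) ⊗ a, g(a, c, a), a ⊗ c ⊗ a ⊗ a)  →  h(a ⊗ a ⊗ a ⊗ a, g(a, c, a), a ⊗ a ⊗ a ⊗ c)
Sort arguments:  g(h(a ⊗ c ⊗ c, h(c, c, c), a ⊗ c ⊗ c), g(c, c, c) ⊗ h(c, a, c), h(c ⊗ c, a ⊗ a ⊗ c, g(c, a, c))) ⊗ h(a ⊗ a ⊗ a ⊗ a, g(a, c, a), a ⊗ a ⊗ a ⊗ c) ⊗ h(g(c, c, a), e, h(a, a, a))
Rebuild:  g(g(h(a ⊗ c ⊗ c, h(c, c, c), a ⊗ c ⊗ c), g(c, c, c) ⊗ h(c, a, c), h(c ⊗ c, a ⊗ a ⊗ c, g(c, a, c))) ⊗ h(a ⊗ a ⊗ a ⊗ a, g(a, c, a), a ⊗ a ⊗ a ⊗ c) ⊗ h(g(c, c, a), e, h(a, a, a)), h(e, a ⊗ a ⊗ a ⊗ g(c, c, a) ⊗ h(a ⊗ c, h(a, c, c), a ⊗ a ⊗ a ⊗ c), c), c)

Answer: g(g(h(a ⊗ c ⊗ c, h(c, c, c), a ⊗ c ⊗ c), g(c, c, c) ⊗ h(c, a, c), h(c ⊗ c, a ⊗ a ⊗ c, g(c, a, c))) ⊗ h(a ⊗ a ⊗ a ⊗ a, g(a, c, a), a ⊗ a ⊗ a ⊗ c) ⊗ h(g(c, c, a), e, h(a, a, a)), h(e, a ⊗ a ⊗ a ⊗ g(c, c, a) ⊗ h(a ⊗ c, h(a, c, c), a ⊗ a ⊗ a ⊗ c), c), c)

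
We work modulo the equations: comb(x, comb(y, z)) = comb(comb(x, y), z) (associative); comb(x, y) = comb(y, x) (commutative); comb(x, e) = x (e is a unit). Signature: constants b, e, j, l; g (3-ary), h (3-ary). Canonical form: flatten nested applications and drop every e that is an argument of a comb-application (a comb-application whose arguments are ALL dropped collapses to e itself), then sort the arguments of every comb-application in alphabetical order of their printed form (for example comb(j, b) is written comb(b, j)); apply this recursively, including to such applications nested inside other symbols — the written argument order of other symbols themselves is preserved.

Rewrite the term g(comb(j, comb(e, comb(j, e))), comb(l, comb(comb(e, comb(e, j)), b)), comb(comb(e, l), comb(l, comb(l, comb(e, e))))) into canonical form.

Answer: g(comb(j, j), comb(b, j, l), comb(l, l, l))

Derivation:
Focus inside:  comb(comb(e, l), comb(l, comb(l, comb(e, e))))
Un-nest:  comb(e, l, l, l, e, e)
Drop the unit:  drop e (×3)
Sort:  comb(l, l, l)
Reassemble:  g(comb(j, j), comb(b, j, l), comb(l, l, l))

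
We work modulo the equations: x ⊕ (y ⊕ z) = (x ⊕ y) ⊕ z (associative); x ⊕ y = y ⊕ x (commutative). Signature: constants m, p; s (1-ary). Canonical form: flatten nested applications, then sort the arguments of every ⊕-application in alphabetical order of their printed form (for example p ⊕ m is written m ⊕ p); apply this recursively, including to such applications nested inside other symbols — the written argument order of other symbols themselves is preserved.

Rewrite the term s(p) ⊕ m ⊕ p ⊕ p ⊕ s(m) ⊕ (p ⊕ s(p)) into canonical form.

Un-nest:  s(p) ⊕ m ⊕ p ⊕ p ⊕ s(m) ⊕ p ⊕ s(p)
Order the arguments:  m ⊕ p ⊕ p ⊕ p ⊕ s(m) ⊕ s(p) ⊕ s(p)

Answer: m ⊕ p ⊕ p ⊕ p ⊕ s(m) ⊕ s(p) ⊕ s(p)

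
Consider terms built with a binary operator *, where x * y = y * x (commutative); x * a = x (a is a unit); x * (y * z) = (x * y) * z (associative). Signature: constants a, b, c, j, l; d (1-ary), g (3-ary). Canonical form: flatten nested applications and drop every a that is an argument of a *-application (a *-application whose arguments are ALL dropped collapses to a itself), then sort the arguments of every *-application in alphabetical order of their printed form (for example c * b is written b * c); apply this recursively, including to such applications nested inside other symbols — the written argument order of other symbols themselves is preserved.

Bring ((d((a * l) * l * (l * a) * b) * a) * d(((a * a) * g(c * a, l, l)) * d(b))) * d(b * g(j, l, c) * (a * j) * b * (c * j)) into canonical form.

Answer: d(b * b * c * g(j, l, c) * j * j) * d(b * l * l * l) * d(d(b) * g(c, l, l))

Derivation:
Merge nested applications:  d((a * l) * l * (l * a) * b) * a * d(((a * a) * g(c * a, l, l)) * d(b)) * d(b * g(j, l, c) * (a * j) * b * (c * j))
Simplify inside:  d((a * l) * l * (l * a) * b)  →  d(b * l * l * l)
Canonicalize subterm:  d(((a * a) * g(c * a, l, l)) * d(b))  →  d(d(b) * g(c, l, l))
Inside:  d(b * g(j, l, c) * (a * j) * b * (c * j))  →  d(b * b * c * g(j, l, c) * j * j)
Units out:  drop a
Sort arguments:  d(b * b * c * g(j, l, c) * j * j) * d(b * l * l * l) * d(d(b) * g(c, l, l))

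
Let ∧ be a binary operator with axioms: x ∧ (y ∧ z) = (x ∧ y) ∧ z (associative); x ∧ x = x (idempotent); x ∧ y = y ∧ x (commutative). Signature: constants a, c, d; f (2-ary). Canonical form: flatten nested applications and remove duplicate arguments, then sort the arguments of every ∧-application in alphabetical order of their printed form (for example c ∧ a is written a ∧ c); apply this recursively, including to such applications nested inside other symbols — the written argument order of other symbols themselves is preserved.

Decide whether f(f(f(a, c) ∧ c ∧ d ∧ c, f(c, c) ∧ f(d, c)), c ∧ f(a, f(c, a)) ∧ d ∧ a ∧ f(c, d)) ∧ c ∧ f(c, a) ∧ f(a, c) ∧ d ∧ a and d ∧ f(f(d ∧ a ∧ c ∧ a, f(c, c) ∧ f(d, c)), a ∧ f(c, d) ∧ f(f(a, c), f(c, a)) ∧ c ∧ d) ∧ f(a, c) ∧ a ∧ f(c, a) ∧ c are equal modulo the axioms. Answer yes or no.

Answer: no — a ∧ c ∧ d ∧ f(a, c) ∧ f(c, a) ∧ f(f(c ∧ d ∧ f(a, c), f(c, c) ∧ f(d, c)), a ∧ c ∧ d ∧ f(a, f(c, a)) ∧ f(c, d)) vs a ∧ c ∧ d ∧ f(a, c) ∧ f(c, a) ∧ f(f(a ∧ c ∧ d, f(c, c) ∧ f(d, c)), a ∧ c ∧ d ∧ f(c, d) ∧ f(f(a, c), f(c, a)))

Derivation:
Left:  f(f(f(a, c) ∧ c ∧ d ∧ c, f(c, c) ∧ f(d, c)), c ∧ f(a, f(c, a)) ∧ d ∧ a ∧ f(c, d)) ∧ c ∧ f(c, a) ∧ f(a, c) ∧ d ∧ a
  Canonicalize subterm:  f(f(f(a, c) ∧ c ∧ d ∧ c, f(c, c) ∧ f(d, c)), c ∧ f(a, f(c, a)) ∧ d ∧ a ∧ f(c, d))  →  f(f(c ∧ d ∧ f(a, c), f(c, c) ∧ f(d, c)), a ∧ c ∧ d ∧ f(a, f(c, a)) ∧ f(c, d))
  Sort arguments:  a ∧ c ∧ d ∧ f(a, c) ∧ f(c, a) ∧ f(f(c ∧ d ∧ f(a, c), f(c, c) ∧ f(d, c)), a ∧ c ∧ d ∧ f(a, f(c, a)) ∧ f(c, d))
Right:  d ∧ f(f(d ∧ a ∧ c ∧ a, f(c, c) ∧ f(d, c)), a ∧ f(c, d) ∧ f(f(a, c), f(c, a)) ∧ c ∧ d) ∧ f(a, c) ∧ a ∧ f(c, a) ∧ c
  Simplify inside:  f(f(d ∧ a ∧ c ∧ a, f(c, c) ∧ f(d, c)), a ∧ f(c, d) ∧ f(f(a, c), f(c, a)) ∧ c ∧ d)  →  f(f(a ∧ c ∧ d, f(c, c) ∧ f(d, c)), a ∧ c ∧ d ∧ f(c, d) ∧ f(f(a, c), f(c, a)))
  Order the arguments:  a ∧ c ∧ d ∧ f(a, c) ∧ f(c, a) ∧ f(f(a ∧ c ∧ d, f(c, c) ∧ f(d, c)), a ∧ c ∧ d ∧ f(c, d) ∧ f(f(a, c), f(c, a)))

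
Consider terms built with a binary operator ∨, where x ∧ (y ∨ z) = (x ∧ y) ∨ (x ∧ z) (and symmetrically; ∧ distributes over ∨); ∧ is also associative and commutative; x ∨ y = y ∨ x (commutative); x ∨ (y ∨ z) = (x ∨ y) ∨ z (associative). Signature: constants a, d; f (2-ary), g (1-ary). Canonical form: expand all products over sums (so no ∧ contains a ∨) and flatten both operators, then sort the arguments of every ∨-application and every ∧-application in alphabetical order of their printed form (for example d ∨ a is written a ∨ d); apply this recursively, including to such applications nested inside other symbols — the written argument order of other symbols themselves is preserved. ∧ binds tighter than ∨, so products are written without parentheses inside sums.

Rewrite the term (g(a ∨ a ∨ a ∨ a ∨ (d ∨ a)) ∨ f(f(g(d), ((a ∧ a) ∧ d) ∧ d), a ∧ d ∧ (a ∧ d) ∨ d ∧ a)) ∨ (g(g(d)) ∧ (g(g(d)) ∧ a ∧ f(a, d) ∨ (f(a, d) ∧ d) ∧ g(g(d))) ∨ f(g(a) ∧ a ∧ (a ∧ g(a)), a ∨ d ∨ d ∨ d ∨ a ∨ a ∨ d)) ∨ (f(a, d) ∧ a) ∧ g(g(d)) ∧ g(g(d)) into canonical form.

Expand:  g(a ∨ a ∨ a ∨ a ∨ a ∨ d) ∨ f(f(g(d), a ∧ a ∧ d ∧ d), a ∧ a ∧ d ∧ d ∨ a ∧ d) ∨ a ∧ f(a, d) ∧ g(g(d)) ∧ g(g(d)) ∨ d ∧ f(a, d) ∧ g(g(d)) ∧ g(g(d)) ∨ f(a ∧ a ∧ g(a) ∧ g(a), a ∨ a ∨ a ∨ d ∨ d ∨ d ∨ d) ∨ a ∧ f(a, d) ∧ g(g(d)) ∧ g(g(d))
Sort:  a ∧ f(a, d) ∧ g(g(d)) ∧ g(g(d)) ∨ a ∧ f(a, d) ∧ g(g(d)) ∧ g(g(d)) ∨ d ∧ f(a, d) ∧ g(g(d)) ∧ g(g(d)) ∨ f(a ∧ a ∧ g(a) ∧ g(a), a ∨ a ∨ a ∨ d ∨ d ∨ d ∨ d) ∨ f(f(g(d), a ∧ a ∧ d ∧ d), a ∧ a ∧ d ∧ d ∨ a ∧ d) ∨ g(a ∨ a ∨ a ∨ a ∨ a ∨ d)

Answer: a ∧ f(a, d) ∧ g(g(d)) ∧ g(g(d)) ∨ a ∧ f(a, d) ∧ g(g(d)) ∧ g(g(d)) ∨ d ∧ f(a, d) ∧ g(g(d)) ∧ g(g(d)) ∨ f(a ∧ a ∧ g(a) ∧ g(a), a ∨ a ∨ a ∨ d ∨ d ∨ d ∨ d) ∨ f(f(g(d), a ∧ a ∧ d ∧ d), a ∧ a ∧ d ∧ d ∨ a ∧ d) ∨ g(a ∨ a ∨ a ∨ a ∨ a ∨ d)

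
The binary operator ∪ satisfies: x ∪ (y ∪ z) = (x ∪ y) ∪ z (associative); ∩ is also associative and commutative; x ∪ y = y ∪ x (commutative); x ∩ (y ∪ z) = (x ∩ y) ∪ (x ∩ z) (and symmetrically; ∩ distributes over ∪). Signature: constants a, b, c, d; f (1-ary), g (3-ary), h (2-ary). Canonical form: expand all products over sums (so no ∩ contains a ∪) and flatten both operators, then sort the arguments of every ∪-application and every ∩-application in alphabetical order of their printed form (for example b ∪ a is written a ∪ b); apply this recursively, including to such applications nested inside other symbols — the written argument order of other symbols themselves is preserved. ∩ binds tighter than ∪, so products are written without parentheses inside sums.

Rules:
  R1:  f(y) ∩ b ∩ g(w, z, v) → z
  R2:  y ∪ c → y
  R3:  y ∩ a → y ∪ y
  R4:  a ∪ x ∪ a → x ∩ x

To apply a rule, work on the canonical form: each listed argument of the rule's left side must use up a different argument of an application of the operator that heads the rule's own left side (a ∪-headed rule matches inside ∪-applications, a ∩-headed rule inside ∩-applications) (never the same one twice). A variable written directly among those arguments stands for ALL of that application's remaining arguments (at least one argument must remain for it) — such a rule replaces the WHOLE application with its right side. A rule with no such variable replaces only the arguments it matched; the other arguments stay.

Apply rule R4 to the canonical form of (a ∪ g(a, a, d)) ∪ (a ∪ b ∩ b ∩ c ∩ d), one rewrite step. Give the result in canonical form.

Canonical form:  a ∪ a ∪ b ∩ b ∩ c ∩ d ∪ g(a, a, d)
Match R4:  consume a, a;  x := b ∩ b ∩ c ∩ d ∪ g(a, a, d)
Every leftover argument binds to the variable; the entire application is replaced.
Giving:  b ∩ b ∩ b ∩ b ∩ c ∩ c ∩ d ∩ d ∪ b ∩ b ∩ c ∩ d ∩ g(a, a, d) ∪ b ∩ b ∩ c ∩ d ∩ g(a, a, d) ∪ g(a, a, d) ∩ g(a, a, d)

Answer: b ∩ b ∩ b ∩ b ∩ c ∩ c ∩ d ∩ d ∪ b ∩ b ∩ c ∩ d ∩ g(a, a, d) ∪ b ∩ b ∩ c ∩ d ∩ g(a, a, d) ∪ g(a, a, d) ∩ g(a, a, d)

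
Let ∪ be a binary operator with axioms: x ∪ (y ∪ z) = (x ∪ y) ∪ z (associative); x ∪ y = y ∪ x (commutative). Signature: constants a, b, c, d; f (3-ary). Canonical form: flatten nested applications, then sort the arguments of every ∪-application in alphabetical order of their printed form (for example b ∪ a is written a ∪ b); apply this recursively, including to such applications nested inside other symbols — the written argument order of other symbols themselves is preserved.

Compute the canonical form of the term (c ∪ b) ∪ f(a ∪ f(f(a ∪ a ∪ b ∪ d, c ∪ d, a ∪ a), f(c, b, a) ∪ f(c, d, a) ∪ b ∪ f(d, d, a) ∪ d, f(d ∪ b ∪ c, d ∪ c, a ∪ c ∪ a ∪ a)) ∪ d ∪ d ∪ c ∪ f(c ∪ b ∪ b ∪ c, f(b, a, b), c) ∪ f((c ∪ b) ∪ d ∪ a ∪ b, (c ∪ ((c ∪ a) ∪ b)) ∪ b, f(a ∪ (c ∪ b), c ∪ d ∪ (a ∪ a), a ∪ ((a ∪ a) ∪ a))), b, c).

Answer: b ∪ c ∪ f(a ∪ c ∪ d ∪ d ∪ f(a ∪ b ∪ b ∪ c ∪ d, a ∪ b ∪ b ∪ c ∪ c, f(a ∪ b ∪ c, a ∪ a ∪ c ∪ d, a ∪ a ∪ a ∪ a)) ∪ f(b ∪ b ∪ c ∪ c, f(b, a, b), c) ∪ f(f(a ∪ a ∪ b ∪ d, c ∪ d, a ∪ a), b ∪ d ∪ f(c, b, a) ∪ f(c, d, a) ∪ f(d, d, a), f(b ∪ c ∪ d, c ∪ d, a ∪ a ∪ a ∪ c)), b, c)

Derivation:
Flatten:  c ∪ b ∪ f(a ∪ f(f(a ∪ a ∪ b ∪ d, c ∪ d, a ∪ a), f(c, b, a) ∪ f(c, d, a) ∪ b ∪ f(d, d, a) ∪ d, f(d ∪ b ∪ c, d ∪ c, a ∪ c ∪ a ∪ a)) ∪ d ∪ d ∪ c ∪ f(c ∪ b ∪ b ∪ c, f(b, a, b), c) ∪ f((c ∪ b) ∪ d ∪ a ∪ b, (c ∪ ((c ∪ a) ∪ b)) ∪ b, f(a ∪ (c ∪ b), c ∪ d ∪ (a ∪ a), a ∪ ((a ∪ a) ∪ a))), b, c)
Canonicalize subterm:  f(a ∪ f(f(a ∪ a ∪ b ∪ d, c ∪ d, a ∪ a), f(c, b, a) ∪ f(c, d, a) ∪ b ∪ f(d, d, a) ∪ d, f(d ∪ b ∪ c, d ∪ c, a ∪ c ∪ a ∪ a)) ∪ d ∪ d ∪ c ∪ f(c ∪ b ∪ b ∪ c, f(b, a, b), c) ∪ f((c ∪ b) ∪ d ∪ a ∪ b, (c ∪ ((c ∪ a) ∪ b)) ∪ b, f(a ∪ (c ∪ b), c ∪ d ∪ (a ∪ a), a ∪ ((a ∪ a) ∪ a))), b, c)  →  f(a ∪ c ∪ d ∪ d ∪ f(a ∪ b ∪ b ∪ c ∪ d, a ∪ b ∪ b ∪ c ∪ c, f(a ∪ b ∪ c, a ∪ a ∪ c ∪ d, a ∪ a ∪ a ∪ a)) ∪ f(b ∪ b ∪ c ∪ c, f(b, a, b), c) ∪ f(f(a ∪ a ∪ b ∪ d, c ∪ d, a ∪ a), b ∪ d ∪ f(c, b, a) ∪ f(c, d, a) ∪ f(d, d, a), f(b ∪ c ∪ d, c ∪ d, a ∪ a ∪ a ∪ c)), b, c)
Sort:  b ∪ c ∪ f(a ∪ c ∪ d ∪ d ∪ f(a ∪ b ∪ b ∪ c ∪ d, a ∪ b ∪ b ∪ c ∪ c, f(a ∪ b ∪ c, a ∪ a ∪ c ∪ d, a ∪ a ∪ a ∪ a)) ∪ f(b ∪ b ∪ c ∪ c, f(b, a, b), c) ∪ f(f(a ∪ a ∪ b ∪ d, c ∪ d, a ∪ a), b ∪ d ∪ f(c, b, a) ∪ f(c, d, a) ∪ f(d, d, a), f(b ∪ c ∪ d, c ∪ d, a ∪ a ∪ a ∪ c)), b, c)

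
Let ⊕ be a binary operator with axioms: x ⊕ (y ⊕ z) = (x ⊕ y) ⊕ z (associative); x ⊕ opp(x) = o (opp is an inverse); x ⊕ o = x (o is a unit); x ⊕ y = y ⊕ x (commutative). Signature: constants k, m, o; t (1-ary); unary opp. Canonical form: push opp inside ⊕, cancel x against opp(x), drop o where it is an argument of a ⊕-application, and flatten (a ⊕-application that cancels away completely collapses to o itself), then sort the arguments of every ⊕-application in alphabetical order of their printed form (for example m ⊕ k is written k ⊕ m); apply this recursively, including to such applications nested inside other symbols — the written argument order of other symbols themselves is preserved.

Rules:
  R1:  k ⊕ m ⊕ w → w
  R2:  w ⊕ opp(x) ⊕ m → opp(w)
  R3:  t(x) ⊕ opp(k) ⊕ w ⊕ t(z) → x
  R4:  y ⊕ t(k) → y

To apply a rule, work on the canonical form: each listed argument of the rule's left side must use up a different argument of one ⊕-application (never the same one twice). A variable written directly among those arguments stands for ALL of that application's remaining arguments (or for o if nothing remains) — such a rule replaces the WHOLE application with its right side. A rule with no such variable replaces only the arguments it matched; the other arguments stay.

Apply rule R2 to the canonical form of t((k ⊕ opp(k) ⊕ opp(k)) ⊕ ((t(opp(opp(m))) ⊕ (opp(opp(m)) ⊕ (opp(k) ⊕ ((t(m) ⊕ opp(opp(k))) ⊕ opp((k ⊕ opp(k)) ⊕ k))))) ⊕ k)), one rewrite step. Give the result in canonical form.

Canonical form:  t(m ⊕ opp(k) ⊕ t(m) ⊕ t(m))
R2 matches:  uses m, opp(k);  w := t(m) ⊕ t(m), x := k
Every leftover argument binds to the variable; the entire application is replaced.
Giving:  t(opp(t(m)) ⊕ opp(t(m)))

Answer: t(opp(t(m)) ⊕ opp(t(m)))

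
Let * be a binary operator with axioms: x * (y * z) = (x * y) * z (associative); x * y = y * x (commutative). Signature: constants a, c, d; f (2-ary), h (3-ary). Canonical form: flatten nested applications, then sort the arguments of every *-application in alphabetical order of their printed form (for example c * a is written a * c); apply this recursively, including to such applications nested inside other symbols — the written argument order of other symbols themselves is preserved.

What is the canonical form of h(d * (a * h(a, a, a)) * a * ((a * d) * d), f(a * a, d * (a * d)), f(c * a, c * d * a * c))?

Answer: h(a * a * a * d * d * d * h(a, a, a), f(a * a, a * d * d), f(a * c, a * c * c * d))

Derivation:
Focus inside:  d * (a * h(a, a, a)) * a * ((a * d) * d)
Un-nest:  d * a * h(a, a, a) * a * a * d * d
Order the arguments:  a * a * a * d * d * d * h(a, a, a)
Put back:  h(a * a * a * d * d * d * h(a, a, a), f(a * a, a * d * d), f(a * c, a * c * c * d))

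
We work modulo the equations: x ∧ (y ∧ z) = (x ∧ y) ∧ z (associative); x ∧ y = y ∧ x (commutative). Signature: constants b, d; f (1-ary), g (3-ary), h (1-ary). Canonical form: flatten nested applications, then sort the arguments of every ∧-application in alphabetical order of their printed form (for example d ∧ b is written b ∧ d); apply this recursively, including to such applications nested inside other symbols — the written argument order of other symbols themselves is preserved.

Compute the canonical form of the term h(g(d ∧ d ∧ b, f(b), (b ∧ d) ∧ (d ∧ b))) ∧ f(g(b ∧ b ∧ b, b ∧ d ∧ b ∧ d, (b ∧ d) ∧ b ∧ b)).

Simplify inside:  h(g(d ∧ d ∧ b, f(b), (b ∧ d) ∧ (d ∧ b)))  →  h(g(b ∧ d ∧ d, f(b), b ∧ b ∧ d ∧ d))
Canonicalize subterm:  f(g(b ∧ b ∧ b, b ∧ d ∧ b ∧ d, (b ∧ d) ∧ b ∧ b))  →  f(g(b ∧ b ∧ b, b ∧ b ∧ d ∧ d, b ∧ b ∧ b ∧ d))
Sort arguments:  f(g(b ∧ b ∧ b, b ∧ b ∧ d ∧ d, b ∧ b ∧ b ∧ d)) ∧ h(g(b ∧ d ∧ d, f(b), b ∧ b ∧ d ∧ d))

Answer: f(g(b ∧ b ∧ b, b ∧ b ∧ d ∧ d, b ∧ b ∧ b ∧ d)) ∧ h(g(b ∧ d ∧ d, f(b), b ∧ b ∧ d ∧ d))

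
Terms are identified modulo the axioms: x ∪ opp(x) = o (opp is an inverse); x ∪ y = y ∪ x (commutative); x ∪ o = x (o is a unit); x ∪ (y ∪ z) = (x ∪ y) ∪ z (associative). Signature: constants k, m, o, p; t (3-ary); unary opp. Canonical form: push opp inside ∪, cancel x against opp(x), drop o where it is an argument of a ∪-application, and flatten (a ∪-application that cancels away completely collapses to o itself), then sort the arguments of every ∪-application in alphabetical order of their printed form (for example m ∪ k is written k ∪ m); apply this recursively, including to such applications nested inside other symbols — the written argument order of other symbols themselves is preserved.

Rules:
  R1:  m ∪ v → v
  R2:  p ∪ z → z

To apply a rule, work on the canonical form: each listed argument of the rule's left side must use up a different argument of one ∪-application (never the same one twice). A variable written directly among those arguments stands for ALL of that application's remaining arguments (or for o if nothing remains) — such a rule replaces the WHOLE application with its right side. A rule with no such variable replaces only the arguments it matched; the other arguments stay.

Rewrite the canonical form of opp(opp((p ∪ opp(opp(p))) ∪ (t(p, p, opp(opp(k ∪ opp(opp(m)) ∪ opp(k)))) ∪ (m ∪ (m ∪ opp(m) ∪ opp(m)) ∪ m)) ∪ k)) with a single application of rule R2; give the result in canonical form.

Canonical form:  k ∪ m ∪ p ∪ p ∪ t(p, p, m)
Apply R2:  consuming p;  z := k ∪ m ∪ p ∪ t(p, p, m)
The variable takes the whole remainder — replace the entire application.
New term:  k ∪ m ∪ p ∪ t(p, p, m)

Answer: k ∪ m ∪ p ∪ t(p, p, m)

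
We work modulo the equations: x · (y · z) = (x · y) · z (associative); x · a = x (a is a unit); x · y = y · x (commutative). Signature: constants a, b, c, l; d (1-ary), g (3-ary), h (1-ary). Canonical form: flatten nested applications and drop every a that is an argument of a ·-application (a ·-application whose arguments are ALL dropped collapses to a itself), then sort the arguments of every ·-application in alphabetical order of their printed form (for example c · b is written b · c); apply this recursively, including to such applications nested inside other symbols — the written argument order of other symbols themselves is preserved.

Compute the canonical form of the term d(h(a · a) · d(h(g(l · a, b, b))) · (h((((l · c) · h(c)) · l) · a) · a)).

Answer: d(d(h(g(l, b, b))) · h(a) · h(c · h(c) · l · l))

Derivation:
Focus inside:  h(a · a) · d(h(g(l · a, b, b))) · (h((((l · c) · h(c)) · l) · a) · a)
Flatten:  h(a · a) · d(h(g(l · a, b, b))) · h((((l · c) · h(c)) · l) · a) · a
Inside:  h(a · a)  →  h(a)
Inside:  d(h(g(l · a, b, b)))  →  d(h(g(l, b, b)))
Inside:  h((((l · c) · h(c)) · l) · a)  →  h(c · h(c) · l · l)
Drop the unit:  drop a
Sort arguments:  d(h(g(l, b, b))) · h(a) · h(c · h(c) · l · l)
Put back:  d(d(h(g(l, b, b))) · h(a) · h(c · h(c) · l · l))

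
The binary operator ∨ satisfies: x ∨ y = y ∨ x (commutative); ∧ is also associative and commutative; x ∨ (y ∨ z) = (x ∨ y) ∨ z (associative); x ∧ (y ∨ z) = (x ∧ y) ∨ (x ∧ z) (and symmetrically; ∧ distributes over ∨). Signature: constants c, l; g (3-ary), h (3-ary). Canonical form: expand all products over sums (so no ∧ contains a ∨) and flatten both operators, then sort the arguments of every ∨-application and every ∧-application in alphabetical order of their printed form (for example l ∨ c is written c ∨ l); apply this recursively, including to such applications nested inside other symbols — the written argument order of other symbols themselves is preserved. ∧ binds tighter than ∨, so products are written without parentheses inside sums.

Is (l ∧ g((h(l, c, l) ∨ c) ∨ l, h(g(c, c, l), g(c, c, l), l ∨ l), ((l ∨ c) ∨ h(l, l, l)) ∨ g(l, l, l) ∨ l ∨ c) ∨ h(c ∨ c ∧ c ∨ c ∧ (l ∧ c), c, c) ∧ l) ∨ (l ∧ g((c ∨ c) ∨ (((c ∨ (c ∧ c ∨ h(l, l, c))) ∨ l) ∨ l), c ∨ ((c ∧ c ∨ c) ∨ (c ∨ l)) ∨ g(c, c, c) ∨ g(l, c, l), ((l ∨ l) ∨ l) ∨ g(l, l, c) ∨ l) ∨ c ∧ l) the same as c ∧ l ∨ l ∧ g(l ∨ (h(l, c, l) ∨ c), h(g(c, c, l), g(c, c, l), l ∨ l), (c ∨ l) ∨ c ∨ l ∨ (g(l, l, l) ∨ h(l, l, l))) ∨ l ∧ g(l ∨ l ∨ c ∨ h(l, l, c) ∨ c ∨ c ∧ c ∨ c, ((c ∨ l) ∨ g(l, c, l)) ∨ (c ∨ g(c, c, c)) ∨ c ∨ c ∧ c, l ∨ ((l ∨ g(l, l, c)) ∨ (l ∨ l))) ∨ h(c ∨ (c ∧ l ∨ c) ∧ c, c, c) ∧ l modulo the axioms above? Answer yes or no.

Answer: yes — both canonical forms are c ∧ l ∨ g(c ∨ c ∨ c ∨ c ∧ c ∨ h(l, l, c) ∨ l ∨ l, c ∨ c ∨ c ∨ c ∧ c ∨ g(c, c, c) ∨ g(l, c, l) ∨ l, g(l, l, c) ∨ l ∨ l ∨ l ∨ l) ∧ l ∨ g(c ∨ h(l, c, l) ∨ l, h(g(c, c, l), g(c, c, l), l ∨ l), c ∨ c ∨ g(l, l, l) ∨ h(l, l, l) ∨ l ∨ l) ∧ l ∨ h(c ∨ c ∧ c ∨ c ∧ c ∧ l, c, c) ∧ l

Derivation:
Left:  (l ∧ g((h(l, c, l) ∨ c) ∨ l, h(g(c, c, l), g(c, c, l), l ∨ l), ((l ∨ c) ∨ h(l, l, l)) ∨ g(l, l, l) ∨ l ∨ c) ∨ h(c ∨ c ∧ c ∨ c ∧ (l ∧ c), c, c) ∧ l) ∨ (l ∧ g((c ∨ c) ∨ (((c ∨ (c ∧ c ∨ h(l, l, c))) ∨ l) ∨ l), c ∨ ((c ∧ c ∨ c) ∨ (c ∨ l)) ∨ g(c, c, c) ∨ g(l, c, l), ((l ∨ l) ∨ l) ∨ g(l, l, c) ∨ l) ∨ c ∧ l)
  Un-nest:  g(c ∨ h(l, c, l) ∨ l, h(g(c, c, l), g(c, c, l), l ∨ l), c ∨ c ∨ g(l, l, l) ∨ h(l, l, l) ∨ l ∨ l) ∧ l ∨ h(c ∨ c ∧ c ∨ c ∧ c ∧ l, c, c) ∧ l ∨ g(c ∨ c ∨ c ∨ c ∧ c ∨ h(l, l, c) ∨ l ∨ l, c ∨ c ∨ c ∨ c ∧ c ∨ g(c, c, c) ∨ g(l, c, l) ∨ l, g(l, l, c) ∨ l ∨ l ∨ l ∨ l) ∧ l ∨ c ∧ l
  Sort:  c ∧ l ∨ g(c ∨ c ∨ c ∨ c ∧ c ∨ h(l, l, c) ∨ l ∨ l, c ∨ c ∨ c ∨ c ∧ c ∨ g(c, c, c) ∨ g(l, c, l) ∨ l, g(l, l, c) ∨ l ∨ l ∨ l ∨ l) ∧ l ∨ g(c ∨ h(l, c, l) ∨ l, h(g(c, c, l), g(c, c, l), l ∨ l), c ∨ c ∨ g(l, l, l) ∨ h(l, l, l) ∨ l ∨ l) ∧ l ∨ h(c ∨ c ∧ c ∨ c ∧ c ∧ l, c, c) ∧ l
Right:  c ∧ l ∨ l ∧ g(l ∨ (h(l, c, l) ∨ c), h(g(c, c, l), g(c, c, l), l ∨ l), (c ∨ l) ∨ c ∨ l ∨ (g(l, l, l) ∨ h(l, l, l))) ∨ l ∧ g(l ∨ l ∨ c ∨ h(l, l, c) ∨ c ∨ c ∧ c ∨ c, ((c ∨ l) ∨ g(l, c, l)) ∨ (c ∨ g(c, c, c)) ∨ c ∨ c ∧ c, l ∨ ((l ∨ g(l, l, c)) ∨ (l ∨ l))) ∨ h(c ∨ (c ∧ l ∨ c) ∧ c, c, c) ∧ l
  Expand products over sums:  c ∧ l ∨ g(c ∨ h(l, c, l) ∨ l, h(g(c, c, l), g(c, c, l), l ∨ l), c ∨ c ∨ g(l, l, l) ∨ h(l, l, l) ∨ l ∨ l) ∧ l ∨ g(c ∨ c ∨ c ∨ c ∧ c ∨ h(l, l, c) ∨ l ∨ l, c ∨ c ∨ c ∨ c ∧ c ∨ g(c, c, c) ∨ g(l, c, l) ∨ l, g(l, l, c) ∨ l ∨ l ∨ l ∨ l) ∧ l ∨ h(c ∨ c ∧ c ∨ c ∧ c ∧ l, c, c) ∧ l
  Sort arguments:  c ∧ l ∨ g(c ∨ c ∨ c ∨ c ∧ c ∨ h(l, l, c) ∨ l ∨ l, c ∨ c ∨ c ∨ c ∧ c ∨ g(c, c, c) ∨ g(l, c, l) ∨ l, g(l, l, c) ∨ l ∨ l ∨ l ∨ l) ∧ l ∨ g(c ∨ h(l, c, l) ∨ l, h(g(c, c, l), g(c, c, l), l ∨ l), c ∨ c ∨ g(l, l, l) ∨ h(l, l, l) ∨ l ∨ l) ∧ l ∨ h(c ∨ c ∧ c ∨ c ∧ c ∧ l, c, c) ∧ l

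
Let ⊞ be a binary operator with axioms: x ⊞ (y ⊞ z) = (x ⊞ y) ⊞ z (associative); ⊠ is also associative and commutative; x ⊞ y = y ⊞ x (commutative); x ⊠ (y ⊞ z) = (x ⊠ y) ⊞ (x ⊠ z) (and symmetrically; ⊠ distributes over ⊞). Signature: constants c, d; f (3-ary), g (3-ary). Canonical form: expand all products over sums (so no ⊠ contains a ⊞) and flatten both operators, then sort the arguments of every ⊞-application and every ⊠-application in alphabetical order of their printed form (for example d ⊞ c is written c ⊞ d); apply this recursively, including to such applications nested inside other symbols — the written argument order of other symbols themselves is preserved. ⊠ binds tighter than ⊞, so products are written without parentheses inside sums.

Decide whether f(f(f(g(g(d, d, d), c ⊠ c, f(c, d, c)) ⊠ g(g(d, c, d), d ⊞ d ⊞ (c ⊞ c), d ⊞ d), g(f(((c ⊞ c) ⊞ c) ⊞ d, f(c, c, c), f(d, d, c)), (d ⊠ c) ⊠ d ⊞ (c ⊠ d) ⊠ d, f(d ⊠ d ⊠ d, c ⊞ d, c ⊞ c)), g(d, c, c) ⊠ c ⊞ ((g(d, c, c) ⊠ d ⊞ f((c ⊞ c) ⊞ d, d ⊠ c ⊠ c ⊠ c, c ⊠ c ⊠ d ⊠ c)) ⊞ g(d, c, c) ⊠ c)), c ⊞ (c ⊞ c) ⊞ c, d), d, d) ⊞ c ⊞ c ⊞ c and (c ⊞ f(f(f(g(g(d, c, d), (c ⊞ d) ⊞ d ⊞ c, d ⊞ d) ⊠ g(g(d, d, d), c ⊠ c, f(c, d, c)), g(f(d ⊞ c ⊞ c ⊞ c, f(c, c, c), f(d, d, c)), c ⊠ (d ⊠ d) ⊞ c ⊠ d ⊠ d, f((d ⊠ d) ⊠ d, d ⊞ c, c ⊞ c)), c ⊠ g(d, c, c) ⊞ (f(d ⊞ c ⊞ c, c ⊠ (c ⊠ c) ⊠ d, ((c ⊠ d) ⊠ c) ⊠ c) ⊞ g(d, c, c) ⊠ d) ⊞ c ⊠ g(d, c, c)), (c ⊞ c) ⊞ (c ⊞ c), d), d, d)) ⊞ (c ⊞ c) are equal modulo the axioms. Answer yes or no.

Left:  f(f(f(g(g(d, d, d), c ⊠ c, f(c, d, c)) ⊠ g(g(d, c, d), d ⊞ d ⊞ (c ⊞ c), d ⊞ d), g(f(((c ⊞ c) ⊞ c) ⊞ d, f(c, c, c), f(d, d, c)), (d ⊠ c) ⊠ d ⊞ (c ⊠ d) ⊠ d, f(d ⊠ d ⊠ d, c ⊞ d, c ⊞ c)), g(d, c, c) ⊠ c ⊞ ((g(d, c, c) ⊠ d ⊞ f((c ⊞ c) ⊞ d, d ⊠ c ⊠ c ⊠ c, c ⊠ c ⊠ d ⊠ c)) ⊞ g(d, c, c) ⊠ c)), c ⊞ (c ⊞ c) ⊞ c, d), d, d) ⊞ c ⊞ c ⊞ c
  Un-nest:  f(f(f(g(g(d, c, d), c ⊞ c ⊞ d ⊞ d, d ⊞ d) ⊠ g(g(d, d, d), c ⊠ c, f(c, d, c)), g(f(c ⊞ c ⊞ c ⊞ d, f(c, c, c), f(d, d, c)), c ⊠ d ⊠ d ⊞ c ⊠ d ⊠ d, f(d ⊠ d ⊠ d, c ⊞ d, c ⊞ c)), c ⊠ g(d, c, c) ⊞ c ⊠ g(d, c, c) ⊞ d ⊠ g(d, c, c) ⊞ f(c ⊞ c ⊞ d, c ⊠ c ⊠ c ⊠ d, c ⊠ c ⊠ c ⊠ d)), c ⊞ c ⊞ c ⊞ c, d), d, d) ⊞ c ⊞ c ⊞ c
  Sort arguments:  c ⊞ c ⊞ c ⊞ f(f(f(g(g(d, c, d), c ⊞ c ⊞ d ⊞ d, d ⊞ d) ⊠ g(g(d, d, d), c ⊠ c, f(c, d, c)), g(f(c ⊞ c ⊞ c ⊞ d, f(c, c, c), f(d, d, c)), c ⊠ d ⊠ d ⊞ c ⊠ d ⊠ d, f(d ⊠ d ⊠ d, c ⊞ d, c ⊞ c)), c ⊠ g(d, c, c) ⊞ c ⊠ g(d, c, c) ⊞ d ⊠ g(d, c, c) ⊞ f(c ⊞ c ⊞ d, c ⊠ c ⊠ c ⊠ d, c ⊠ c ⊠ c ⊠ d)), c ⊞ c ⊞ c ⊞ c, d), d, d)
Right:  (c ⊞ f(f(f(g(g(d, c, d), (c ⊞ d) ⊞ d ⊞ c, d ⊞ d) ⊠ g(g(d, d, d), c ⊠ c, f(c, d, c)), g(f(d ⊞ c ⊞ c ⊞ c, f(c, c, c), f(d, d, c)), c ⊠ (d ⊠ d) ⊞ c ⊠ d ⊠ d, f((d ⊠ d) ⊠ d, d ⊞ c, c ⊞ c)), c ⊠ g(d, c, c) ⊞ (f(d ⊞ c ⊞ c, c ⊠ (c ⊠ c) ⊠ d, ((c ⊠ d) ⊠ c) ⊠ c) ⊞ g(d, c, c) ⊠ d) ⊞ c ⊠ g(d, c, c)), (c ⊞ c) ⊞ (c ⊞ c), d), d, d)) ⊞ (c ⊞ c)
  Flatten:  c ⊞ f(f(f(g(g(d, c, d), c ⊞ c ⊞ d ⊞ d, d ⊞ d) ⊠ g(g(d, d, d), c ⊠ c, f(c, d, c)), g(f(c ⊞ c ⊞ c ⊞ d, f(c, c, c), f(d, d, c)), c ⊠ d ⊠ d ⊞ c ⊠ d ⊠ d, f(d ⊠ d ⊠ d, c ⊞ d, c ⊞ c)), c ⊠ g(d, c, c) ⊞ c ⊠ g(d, c, c) ⊞ d ⊠ g(d, c, c) ⊞ f(c ⊞ c ⊞ d, c ⊠ c ⊠ c ⊠ d, c ⊠ c ⊠ c ⊠ d)), c ⊞ c ⊞ c ⊞ c, d), d, d) ⊞ c ⊞ c
  Sort:  c ⊞ c ⊞ c ⊞ f(f(f(g(g(d, c, d), c ⊞ c ⊞ d ⊞ d, d ⊞ d) ⊠ g(g(d, d, d), c ⊠ c, f(c, d, c)), g(f(c ⊞ c ⊞ c ⊞ d, f(c, c, c), f(d, d, c)), c ⊠ d ⊠ d ⊞ c ⊠ d ⊠ d, f(d ⊠ d ⊠ d, c ⊞ d, c ⊞ c)), c ⊠ g(d, c, c) ⊞ c ⊠ g(d, c, c) ⊞ d ⊠ g(d, c, c) ⊞ f(c ⊞ c ⊞ d, c ⊠ c ⊠ c ⊠ d, c ⊠ c ⊠ c ⊠ d)), c ⊞ c ⊞ c ⊞ c, d), d, d)

Answer: yes — both canonical forms are c ⊞ c ⊞ c ⊞ f(f(f(g(g(d, c, d), c ⊞ c ⊞ d ⊞ d, d ⊞ d) ⊠ g(g(d, d, d), c ⊠ c, f(c, d, c)), g(f(c ⊞ c ⊞ c ⊞ d, f(c, c, c), f(d, d, c)), c ⊠ d ⊠ d ⊞ c ⊠ d ⊠ d, f(d ⊠ d ⊠ d, c ⊞ d, c ⊞ c)), c ⊠ g(d, c, c) ⊞ c ⊠ g(d, c, c) ⊞ d ⊠ g(d, c, c) ⊞ f(c ⊞ c ⊞ d, c ⊠ c ⊠ c ⊠ d, c ⊠ c ⊠ c ⊠ d)), c ⊞ c ⊞ c ⊞ c, d), d, d)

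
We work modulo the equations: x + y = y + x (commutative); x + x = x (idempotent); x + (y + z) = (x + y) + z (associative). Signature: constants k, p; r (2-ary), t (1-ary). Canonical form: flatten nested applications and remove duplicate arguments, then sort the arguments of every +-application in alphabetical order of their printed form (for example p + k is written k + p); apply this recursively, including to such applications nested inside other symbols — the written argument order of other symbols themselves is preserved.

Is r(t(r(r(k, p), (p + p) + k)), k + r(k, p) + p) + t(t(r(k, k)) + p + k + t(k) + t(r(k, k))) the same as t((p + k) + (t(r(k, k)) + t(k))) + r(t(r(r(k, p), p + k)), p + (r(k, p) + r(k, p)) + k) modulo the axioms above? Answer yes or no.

Answer: yes — both canonical forms are r(t(r(r(k, p), k + p)), k + p + r(k, p)) + t(k + p + t(k) + t(r(k, k)))

Derivation:
Left:  r(t(r(r(k, p), (p + p) + k)), k + r(k, p) + p) + t(t(r(k, k)) + p + k + t(k) + t(r(k, k)))
  Simplify inside:  r(t(r(r(k, p), (p + p) + k)), k + r(k, p) + p)  →  r(t(r(r(k, p), k + p)), k + p + r(k, p))
  Inside:  t(t(r(k, k)) + p + k + t(k) + t(r(k, k)))  →  t(k + p + t(k) + t(r(k, k)))
  Sort arguments:  r(t(r(r(k, p), k + p)), k + p + r(k, p)) + t(k + p + t(k) + t(r(k, k)))
Right:  t((p + k) + (t(r(k, k)) + t(k))) + r(t(r(r(k, p), p + k)), p + (r(k, p) + r(k, p)) + k)
  Simplify inside:  t((p + k) + (t(r(k, k)) + t(k)))  →  t(k + p + t(k) + t(r(k, k)))
  Simplify inside:  r(t(r(r(k, p), p + k)), p + (r(k, p) + r(k, p)) + k)  →  r(t(r(r(k, p), k + p)), k + p + r(k, p))
  Order the arguments:  r(t(r(r(k, p), k + p)), k + p + r(k, p)) + t(k + p + t(k) + t(r(k, k)))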